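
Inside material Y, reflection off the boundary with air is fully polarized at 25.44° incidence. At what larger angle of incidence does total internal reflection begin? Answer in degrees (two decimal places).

n₂/n₁ = tan 25.44° = 0.4757; the critical angle satisfies sin θ_c = n₂/n₁.
θ_c = arcsin(0.4757) = 28.40°.

θ_c ≈ 28.40°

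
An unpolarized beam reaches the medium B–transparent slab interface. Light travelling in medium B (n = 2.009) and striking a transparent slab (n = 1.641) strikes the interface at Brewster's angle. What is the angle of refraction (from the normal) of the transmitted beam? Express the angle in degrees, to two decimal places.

θ_B = arctan(n₂/n₁) = arctan(1.641/2.009) = 39.24°.
At Brewster's angle the reflected and refracted rays are perpendicular, so θ_t = 90° − θ_B = 90° − 39.24° = 50.76°.

θ_t ≈ 50.76°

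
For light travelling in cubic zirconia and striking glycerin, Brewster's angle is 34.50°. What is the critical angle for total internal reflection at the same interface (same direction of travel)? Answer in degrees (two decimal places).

n₂/n₁ = tan 34.50° = 0.6873; the critical angle satisfies sin θ_c = n₂/n₁.
θ_c = arcsin(0.6873) = 43.42°.

θ_c ≈ 43.42°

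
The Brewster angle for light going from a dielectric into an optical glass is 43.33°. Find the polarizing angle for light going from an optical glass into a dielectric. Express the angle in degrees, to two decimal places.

θ_B' ≈ 46.67°

Reversing the direction swaps n₁ and n₂, so tan θ_B' = 1/tan θ_B and θ_B' = 90° − θ_B.
Hence θ_B' = 90° − 43.33° = 46.67°.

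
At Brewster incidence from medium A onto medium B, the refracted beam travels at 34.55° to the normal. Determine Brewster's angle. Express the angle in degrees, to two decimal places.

Brewster's condition makes the reflected and refracted beams perpendicular: θ_B + θ_t = 90°.
So θ_B = 90° − θ_t = 90° − 34.55° = 55.45°.

θ_B ≈ 55.45°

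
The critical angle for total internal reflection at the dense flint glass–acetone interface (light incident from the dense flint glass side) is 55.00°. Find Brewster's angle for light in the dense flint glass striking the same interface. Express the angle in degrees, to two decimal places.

θ_B ≈ 39.32°

sin θ_c = n₂/n₁, so n₂/n₁ = sin 55.00° = 0.8192.
Brewster: tan θ_B = n₂/n₁ = 0.8192.
θ_B = arctan(0.8192) = 39.32°.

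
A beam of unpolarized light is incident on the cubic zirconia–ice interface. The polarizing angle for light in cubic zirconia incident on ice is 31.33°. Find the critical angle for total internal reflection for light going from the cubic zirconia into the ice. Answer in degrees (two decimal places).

From Brewster, n₂/n₁ = tan θ_B = tan 31.33° = 0.6087.
Then sin θ_c = n₂/n₁ = 0.6087, so θ_c = arcsin 0.6087 = 37.50°.

θ_c ≈ 37.50°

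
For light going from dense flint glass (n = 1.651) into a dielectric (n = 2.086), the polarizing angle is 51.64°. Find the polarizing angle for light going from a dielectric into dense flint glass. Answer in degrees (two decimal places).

θ_B' ≈ 38.36°

The two Brewster angles are complementary: θ_B' = 90° − θ_B = 90° − 51.64° = 38.36°.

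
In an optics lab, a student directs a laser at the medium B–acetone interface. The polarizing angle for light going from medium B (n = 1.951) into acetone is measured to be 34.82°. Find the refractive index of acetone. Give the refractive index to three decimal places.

n ≈ 1.357

Brewster's law: tan θ_B = n₂/n₁ (light incident in medium B, refracted into acetone).
n₂ = n₁ tan θ_B = 1.951 × tan 34.82° = 1.357.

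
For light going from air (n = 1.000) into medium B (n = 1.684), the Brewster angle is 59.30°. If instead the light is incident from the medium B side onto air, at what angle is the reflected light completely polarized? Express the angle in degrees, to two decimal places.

Reversing the direction swaps n₁ and n₂, so tan θ_B' = 1/tan θ_B and θ_B' = 90° − θ_B.
Hence θ_B' = 90° − 59.30° = 30.70°.

θ_B' ≈ 30.70°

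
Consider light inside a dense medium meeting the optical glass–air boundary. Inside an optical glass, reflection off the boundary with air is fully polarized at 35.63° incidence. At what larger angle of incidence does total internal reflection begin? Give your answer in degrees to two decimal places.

tan θ_B = n₂/n₁ = tan 35.63° = 0.7167.
Total internal reflection: sin θ_c = n₂/n₁ = 0.7167.
θ_c = arcsin(0.7167) = 45.78°.

θ_c ≈ 45.78°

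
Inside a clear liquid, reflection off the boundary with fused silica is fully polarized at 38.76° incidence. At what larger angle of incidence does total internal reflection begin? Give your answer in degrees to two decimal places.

θ_c ≈ 53.41°

n₂/n₁ = tan 38.76° = 0.8029; the critical angle satisfies sin θ_c = n₂/n₁.
θ_c = arcsin(0.8029) = 53.41°.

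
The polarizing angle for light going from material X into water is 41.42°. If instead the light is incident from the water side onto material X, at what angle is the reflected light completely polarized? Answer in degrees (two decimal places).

Reversing the direction swaps n₁ and n₂, so tan θ_B' = 1/tan θ_B and θ_B' = 90° − θ_B.
Hence θ_B' = 90° − 41.42° = 48.58°.

θ_B' ≈ 48.58°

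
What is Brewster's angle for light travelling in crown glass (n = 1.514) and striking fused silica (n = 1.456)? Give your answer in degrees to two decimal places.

Here n₂/n₁ = 1.456/1.514 = 0.9617, and Brewster's law gives tan θ_B = n₂/n₁. Taking the arctangent, θ_B = 43.88°.

θ_B ≈ 43.88°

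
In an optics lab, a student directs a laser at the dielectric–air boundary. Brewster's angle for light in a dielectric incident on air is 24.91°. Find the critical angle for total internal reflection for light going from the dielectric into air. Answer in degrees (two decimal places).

n₂/n₁ = tan 24.91° = 0.4644; the critical angle satisfies sin θ_c = n₂/n₁.
θ_c = arcsin(0.4644) = 27.67°.

θ_c ≈ 27.67°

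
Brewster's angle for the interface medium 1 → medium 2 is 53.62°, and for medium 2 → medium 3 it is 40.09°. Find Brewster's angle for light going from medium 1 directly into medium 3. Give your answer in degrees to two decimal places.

θ_B ≈ 48.81°

n₂/n₁ = tan 53.62° = 1.3574 and n₃/n₂ = tan 40.09° = 0.8418.
So n₃/n₁ = (n₂/n₁)(n₃/n₂) = 1.3574 × 0.8418 = 1.1426.
θ_B(1→3) = arctan(1.1426) = 48.81°.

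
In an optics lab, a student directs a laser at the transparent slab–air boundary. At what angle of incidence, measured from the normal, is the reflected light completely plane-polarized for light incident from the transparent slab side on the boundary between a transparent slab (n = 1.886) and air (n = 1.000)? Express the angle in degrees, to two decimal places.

θ_B ≈ 27.93°

Here n₂/n₁ = 1.000/1.886 = 0.5302, and Brewster's law gives tan θ_B = n₂/n₁.
θ_B = arctan(0.5302) = 27.93°.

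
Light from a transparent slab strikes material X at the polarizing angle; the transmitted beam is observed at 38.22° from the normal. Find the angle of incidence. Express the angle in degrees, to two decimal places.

θ_B ≈ 51.78°

At Brewster's angle the reflected and refracted rays are perpendicular, so θ_B + θ_t = 90°.
So θ_B = 90° − θ_t = 90° − 38.22° = 51.78°.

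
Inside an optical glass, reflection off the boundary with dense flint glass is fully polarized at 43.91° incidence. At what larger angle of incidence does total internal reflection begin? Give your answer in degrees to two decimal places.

θ_c ≈ 74.29°

n₂/n₁ = tan 43.91° = 0.9627; the critical angle satisfies sin θ_c = n₂/n₁.
θ_c = arcsin(0.9627) = 74.29°.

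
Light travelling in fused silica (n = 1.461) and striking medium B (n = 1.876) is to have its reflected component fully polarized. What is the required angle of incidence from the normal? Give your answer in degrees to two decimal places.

θ_B ≈ 52.09°

tan θ_B = n₂/n₁ = 1.876/1.461 = 1.2841. Taking the arctangent, θ_B = 52.09°.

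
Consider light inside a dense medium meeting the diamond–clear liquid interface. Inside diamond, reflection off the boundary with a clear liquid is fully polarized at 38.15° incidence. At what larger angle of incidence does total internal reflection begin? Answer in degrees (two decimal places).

θ_c ≈ 51.77°

From Brewster, n₂/n₁ = tan θ_B = tan 38.15° = 0.7855.
Then sin θ_c = n₂/n₁ = 0.7855, so θ_c = arcsin 0.7855 = 51.77°.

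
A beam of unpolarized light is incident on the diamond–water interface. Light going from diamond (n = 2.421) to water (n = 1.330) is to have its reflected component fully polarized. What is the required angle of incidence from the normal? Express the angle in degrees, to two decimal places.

The reflected p-component vanishes when tan θ_B = n₂/n₁.
Here n₂/n₁ = 1.330/2.421 = 0.5494, and Brewster's law gives tan θ_B = n₂/n₁.
So θ_B = arctan 0.5494 = 28.78°.

θ_B ≈ 28.78°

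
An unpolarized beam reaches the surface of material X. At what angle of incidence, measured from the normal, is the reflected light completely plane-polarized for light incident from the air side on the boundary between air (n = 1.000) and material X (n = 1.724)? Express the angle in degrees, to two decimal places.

Here n₂/n₁ = 1.724/1.000 = 1.7240, and Brewster's law gives tan θ_B = n₂/n₁.
θ_B = arctan(1.7240) = 59.88°.

θ_B ≈ 59.88°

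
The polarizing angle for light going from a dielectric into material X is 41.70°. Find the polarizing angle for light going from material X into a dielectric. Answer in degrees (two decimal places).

θ_B' ≈ 48.30°

The two Brewster angles are complementary: θ_B' = 90° − θ_B = 90° − 41.70° = 48.30°.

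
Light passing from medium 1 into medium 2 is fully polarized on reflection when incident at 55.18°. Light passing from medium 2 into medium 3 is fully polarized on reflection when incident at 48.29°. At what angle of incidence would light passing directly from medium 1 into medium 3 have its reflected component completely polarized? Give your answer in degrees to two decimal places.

θ_B ≈ 58.20°

Each Brewster angle gives a ratio: n₂/n₁ = tan 55.18° = 1.4377, n₃/n₂ = tan 48.29° = 1.1220.
Multiplying, n₃/n₁ = 1.4377 × 1.1220 = 1.6131, and θ_B(1→3) = arctan 1.6131 = 58.20°.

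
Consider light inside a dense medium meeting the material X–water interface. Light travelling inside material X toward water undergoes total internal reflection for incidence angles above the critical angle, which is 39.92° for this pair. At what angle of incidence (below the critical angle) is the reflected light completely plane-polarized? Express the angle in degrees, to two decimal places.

n₂/n₁ = sin θ_c = sin 39.92° = 0.6417.
tan θ_B equals the same ratio, so θ_B = arctan(0.6417) = 32.69°.

θ_B ≈ 32.69°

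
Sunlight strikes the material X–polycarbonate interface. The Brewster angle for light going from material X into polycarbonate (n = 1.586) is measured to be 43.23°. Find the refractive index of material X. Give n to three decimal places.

Brewster's law: tan θ_B = n₂/n₁ (light incident in material X, refracted into polycarbonate).
n₁ = n₂ / tan θ_B = 1.586 / tan 43.23° = 1.687.

n ≈ 1.687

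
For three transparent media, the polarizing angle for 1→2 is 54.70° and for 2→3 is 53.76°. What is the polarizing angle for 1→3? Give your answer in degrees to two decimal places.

tan θ_B(1→2) = n₂/n₁ = tan 54.70° = 1.4124.
tan θ_B(2→3) = n₃/n₂ = tan 53.76° = 1.3643.
Multiplying, n₃/n₁ = 1.4124 × 1.3643 = 1.9269, and θ_B(1→3) = arctan 1.9269 = 62.57°.

θ_B ≈ 62.57°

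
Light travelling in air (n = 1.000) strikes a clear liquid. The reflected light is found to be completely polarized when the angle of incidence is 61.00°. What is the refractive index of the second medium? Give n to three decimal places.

n ≈ 1.804

At Brewster's angle, tan θ_B = n₂/n₁ with n₁ on the incident side (air) and n₂ on the transmitted side (a clear liquid).
n₂ = n₁ tan θ_B = 1.000 × tan 61.00° = 1.804.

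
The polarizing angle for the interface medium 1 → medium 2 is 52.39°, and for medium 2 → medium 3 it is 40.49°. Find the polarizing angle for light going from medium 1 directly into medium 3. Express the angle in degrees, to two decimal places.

θ_B ≈ 47.94°

tan θ_B(1→2) = n₂/n₁ = tan 52.39° = 1.2981.
tan θ_B(2→3) = n₃/n₂ = tan 40.49° = 0.8538.
Multiplying, n₃/n₁ = 1.2981 × 0.8538 = 1.1083, and θ_B(1→3) = arctan 1.1083 = 47.94°.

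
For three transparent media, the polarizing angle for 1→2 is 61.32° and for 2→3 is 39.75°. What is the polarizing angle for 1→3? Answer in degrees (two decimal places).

n₂/n₁ = tan 61.32° = 1.8281 and n₃/n₂ = tan 39.75° = 0.8317.
Multiplying, n₃/n₁ = 1.8281 × 0.8317 = 1.5204, and θ_B(1→3) = arctan 1.5204 = 56.67°.

θ_B ≈ 56.67°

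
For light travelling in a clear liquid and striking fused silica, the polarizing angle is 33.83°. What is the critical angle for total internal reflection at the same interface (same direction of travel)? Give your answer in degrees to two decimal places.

n₂/n₁ = tan 33.83° = 0.6702; the critical angle satisfies sin θ_c = n₂/n₁.
θ_c = arcsin(0.6702) = 42.08°.

θ_c ≈ 42.08°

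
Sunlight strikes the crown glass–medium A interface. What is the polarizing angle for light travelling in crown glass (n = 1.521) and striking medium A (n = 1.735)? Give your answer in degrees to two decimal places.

θ_B ≈ 48.76°

tan θ_B = n₂/n₁ = 1.735/1.521 = 1.1407.
So θ_B = arctan 1.1407 = 48.76°.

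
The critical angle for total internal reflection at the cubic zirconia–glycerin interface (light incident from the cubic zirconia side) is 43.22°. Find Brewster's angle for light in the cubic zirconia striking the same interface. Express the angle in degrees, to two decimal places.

sin θ_c = n₂/n₁, so n₂/n₁ = sin 43.22° = 0.6848.
Brewster: tan θ_B = n₂/n₁ = 0.6848.
θ_B = arctan(0.6848) = 34.40°.

θ_B ≈ 34.40°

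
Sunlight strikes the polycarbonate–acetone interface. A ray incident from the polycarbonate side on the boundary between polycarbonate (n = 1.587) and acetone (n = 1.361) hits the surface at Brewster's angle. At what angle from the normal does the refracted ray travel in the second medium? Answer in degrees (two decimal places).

θ_t ≈ 49.38°

θ_B = arctan(n₂/n₁) = arctan(1.361/1.587) = 40.62°.
At Brewster's angle the reflected and refracted rays are perpendicular, so θ_t = 90° − θ_B = 90° − 40.62° = 49.38°.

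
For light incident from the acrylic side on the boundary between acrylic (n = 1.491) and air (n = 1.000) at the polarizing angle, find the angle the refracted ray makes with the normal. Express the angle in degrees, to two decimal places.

θ_B = arctan(n₂/n₁) = arctan(1.000/1.491) = 33.85°.
The refracted ray is perpendicular to the reflected ray, so θ_t = 90° − θ_B = 56.15°.

θ_t ≈ 56.15°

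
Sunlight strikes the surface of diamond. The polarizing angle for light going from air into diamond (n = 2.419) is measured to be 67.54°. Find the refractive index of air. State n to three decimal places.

Brewster's law: tan θ_B = n₂/n₁ (light incident in air, refracted into diamond).
n₁ = n₂ / tan θ_B = 2.419 / tan 67.54° = 1.000.

n ≈ 1.000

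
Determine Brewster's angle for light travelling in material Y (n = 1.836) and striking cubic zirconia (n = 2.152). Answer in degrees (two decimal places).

Here n₂/n₁ = 2.152/1.836 = 1.1721, and Brewster's law gives tan θ_B = n₂/n₁.
θ_B = arctan(1.1721) = 49.53°.

θ_B ≈ 49.53°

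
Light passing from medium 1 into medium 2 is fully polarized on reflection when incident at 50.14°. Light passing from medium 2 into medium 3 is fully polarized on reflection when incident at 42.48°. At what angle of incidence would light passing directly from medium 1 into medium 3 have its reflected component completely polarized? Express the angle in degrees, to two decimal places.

θ_B ≈ 47.64°

tan θ_B(1→2) = n₂/n₁ = tan 50.14° = 1.1977.
tan θ_B(2→3) = n₃/n₂ = tan 42.48° = 0.9157.
Multiplying, n₃/n₁ = 1.1977 × 0.9157 = 1.0967, and θ_B(1→3) = arctan 1.0967 = 47.64°.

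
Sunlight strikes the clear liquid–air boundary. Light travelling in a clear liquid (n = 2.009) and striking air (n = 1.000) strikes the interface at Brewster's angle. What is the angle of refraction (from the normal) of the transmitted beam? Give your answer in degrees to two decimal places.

First find Brewster's angle: tan θ_B = 1.000/2.009 = 0.4978, giving θ_B = 26.46°.
The refracted ray is perpendicular to the reflected ray, so θ_t = 90° − θ_B = 63.54°.

θ_t ≈ 63.54°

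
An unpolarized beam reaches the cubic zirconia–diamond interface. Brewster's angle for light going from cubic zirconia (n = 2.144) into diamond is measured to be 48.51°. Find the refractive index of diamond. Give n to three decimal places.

At Brewster's angle, tan θ_B = n₂/n₁ with n₁ on the incident side (cubic zirconia) and n₂ on the transmitted side (diamond).
n₂ = n₁ tan θ_B = 2.144 × tan 48.51° = 2.424.

n ≈ 2.424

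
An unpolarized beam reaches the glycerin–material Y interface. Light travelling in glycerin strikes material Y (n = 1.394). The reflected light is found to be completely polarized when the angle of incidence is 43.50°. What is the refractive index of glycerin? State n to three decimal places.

n ≈ 1.469

Full polarization of the reflected beam means tan θ_B = n₂/n₁, where n₁ is the incident medium (glycerin).
n₁ = n₂ / tan θ_B = 1.394 / tan 43.50° = 1.469.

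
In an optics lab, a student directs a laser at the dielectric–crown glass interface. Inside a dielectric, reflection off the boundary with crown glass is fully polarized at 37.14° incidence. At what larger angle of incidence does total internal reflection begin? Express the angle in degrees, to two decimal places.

n₂/n₁ = tan 37.14° = 0.7574; the critical angle satisfies sin θ_c = n₂/n₁.
θ_c = arcsin(0.7574) = 49.23°.

θ_c ≈ 49.23°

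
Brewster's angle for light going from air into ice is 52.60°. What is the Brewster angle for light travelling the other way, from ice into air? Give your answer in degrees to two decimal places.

θ_B' ≈ 37.40°

The two Brewster angles are complementary: θ_B' = 90° − θ_B = 90° − 52.60° = 37.40°.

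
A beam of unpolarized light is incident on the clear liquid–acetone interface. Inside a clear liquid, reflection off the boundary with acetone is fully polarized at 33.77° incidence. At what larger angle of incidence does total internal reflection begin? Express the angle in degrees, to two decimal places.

n₂/n₁ = tan 33.77° = 0.6687; the critical angle satisfies sin θ_c = n₂/n₁.
θ_c = arcsin(0.6687) = 41.97°.

θ_c ≈ 41.97°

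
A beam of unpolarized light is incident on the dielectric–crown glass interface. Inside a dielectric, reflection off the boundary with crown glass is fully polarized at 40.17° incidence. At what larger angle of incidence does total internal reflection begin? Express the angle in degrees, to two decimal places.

θ_c ≈ 57.58°

tan θ_B = n₂/n₁ = tan 40.17° = 0.8442.
Total internal reflection: sin θ_c = n₂/n₁ = 0.8442.
θ_c = arcsin(0.8442) = 57.58°.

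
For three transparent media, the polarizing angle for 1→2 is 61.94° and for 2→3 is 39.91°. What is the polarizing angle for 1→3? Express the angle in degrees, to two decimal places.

θ_B ≈ 57.49°

n₂/n₁ = tan 61.94° = 1.8760 and n₃/n₂ = tan 39.91° = 0.8364.
n₃/n₁ = 1.5691. Then tan θ_B(1→3) = n₃/n₁, so θ_B(1→3) = arctan(1.5691) = 57.49°.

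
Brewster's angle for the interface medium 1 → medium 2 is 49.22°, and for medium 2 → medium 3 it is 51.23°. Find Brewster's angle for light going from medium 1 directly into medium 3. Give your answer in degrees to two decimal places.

θ_B ≈ 55.29°

tan θ_B(1→2) = n₂/n₁ = tan 49.22° = 1.1593.
tan θ_B(2→3) = n₃/n₂ = tan 51.23° = 1.2451.
n₃/n₁ = 1.4435. Then tan θ_B(1→3) = n₃/n₁, so θ_B(1→3) = arctan(1.4435) = 55.29°.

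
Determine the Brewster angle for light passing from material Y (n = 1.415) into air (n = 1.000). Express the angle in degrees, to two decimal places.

Brewster's condition: tan θ_B = n₂/n₁ = 1.000/1.415 = 0.7067. Taking the arctangent, θ_B = 35.25°.

θ_B ≈ 35.25°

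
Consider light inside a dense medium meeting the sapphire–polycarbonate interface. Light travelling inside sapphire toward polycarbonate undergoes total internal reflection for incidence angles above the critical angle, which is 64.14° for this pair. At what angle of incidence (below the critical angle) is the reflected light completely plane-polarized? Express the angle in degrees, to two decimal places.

n₂/n₁ = sin θ_c = sin 64.14° = 0.8999.
tan θ_B equals the same ratio, so θ_B = arctan(0.8999) = 41.98°.

θ_B ≈ 41.98°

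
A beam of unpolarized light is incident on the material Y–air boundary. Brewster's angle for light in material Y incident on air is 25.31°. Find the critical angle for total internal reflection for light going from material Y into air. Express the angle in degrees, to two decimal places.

From Brewster, n₂/n₁ = tan θ_B = tan 25.31° = 0.4729.
Then sin θ_c = n₂/n₁ = 0.4729, so θ_c = arcsin 0.4729 = 28.22°.

θ_c ≈ 28.22°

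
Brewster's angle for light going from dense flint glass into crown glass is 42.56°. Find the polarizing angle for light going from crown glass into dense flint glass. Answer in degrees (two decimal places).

The two Brewster angles are complementary: θ_B' = 90° − θ_B = 90° − 42.56° = 47.44°.

θ_B' ≈ 47.44°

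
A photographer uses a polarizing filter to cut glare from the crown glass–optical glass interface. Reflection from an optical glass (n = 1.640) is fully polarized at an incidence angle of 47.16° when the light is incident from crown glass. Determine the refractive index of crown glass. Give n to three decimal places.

Brewster's law: tan θ_B = n₂/n₁ (light incident in crown glass, refracted into an optical glass).
n₁ = n₂ / tan θ_B = 1.640 / tan 47.16° = 1.521.

n ≈ 1.521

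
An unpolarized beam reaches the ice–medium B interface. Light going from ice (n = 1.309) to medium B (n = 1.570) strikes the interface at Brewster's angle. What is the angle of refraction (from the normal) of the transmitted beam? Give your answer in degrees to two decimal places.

θ_t ≈ 39.82°

tan θ_B = n₂/n₁ = 1.570/1.309 = 1.1994, so θ_B = 50.18°.
The refracted ray is perpendicular to the reflected ray, so θ_t = 90° − θ_B = 39.82°.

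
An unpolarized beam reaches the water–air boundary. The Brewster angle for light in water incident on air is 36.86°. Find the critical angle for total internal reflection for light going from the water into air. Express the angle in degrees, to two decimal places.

θ_c ≈ 48.57°

From Brewster, n₂/n₁ = tan θ_B = tan 36.86° = 0.7497.
Then sin θ_c = n₂/n₁ = 0.7497, so θ_c = arcsin 0.7497 = 48.57°.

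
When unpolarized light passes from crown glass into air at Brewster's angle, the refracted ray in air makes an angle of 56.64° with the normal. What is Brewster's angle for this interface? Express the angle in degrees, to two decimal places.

Brewster's condition makes the reflected and refracted beams perpendicular: θ_B + θ_t = 90°.
θ_B = 90° − 56.64° = 33.36°.

θ_B ≈ 33.36°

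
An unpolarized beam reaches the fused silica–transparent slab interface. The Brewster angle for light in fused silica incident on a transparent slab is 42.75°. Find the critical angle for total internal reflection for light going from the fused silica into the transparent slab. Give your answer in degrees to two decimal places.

tan θ_B = n₂/n₁ = tan 42.75° = 0.9244.
Total internal reflection: sin θ_c = n₂/n₁ = 0.9244.
θ_c = arcsin(0.9244) = 67.58°.

θ_c ≈ 67.58°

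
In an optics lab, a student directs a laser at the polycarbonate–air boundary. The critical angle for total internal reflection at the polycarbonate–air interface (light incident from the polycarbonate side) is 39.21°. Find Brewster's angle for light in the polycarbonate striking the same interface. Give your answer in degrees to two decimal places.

θ_B ≈ 32.30°

n₂/n₁ = sin θ_c = sin 39.21° = 0.6322.
tan θ_B equals the same ratio, so θ_B = arctan(0.6322) = 32.30°.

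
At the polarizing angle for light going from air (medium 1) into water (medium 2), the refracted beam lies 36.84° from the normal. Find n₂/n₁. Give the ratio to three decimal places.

At Brewster incidence θ_B = 90° − θ_t = 90° − 36.84° = 53.16°.
tan θ_B = n₂/n₁, so n₂/n₁ = tan 53.16° = 1.335.

n₂/n₁ ≈ 1.335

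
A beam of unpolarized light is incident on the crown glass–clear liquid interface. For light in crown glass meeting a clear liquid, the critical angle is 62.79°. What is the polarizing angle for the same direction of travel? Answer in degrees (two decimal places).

θ_B ≈ 41.65°

sin θ_c = n₂/n₁, so n₂/n₁ = sin 62.79° = 0.8893.
Brewster: tan θ_B = n₂/n₁ = 0.8893.
θ_B = arctan(0.8893) = 41.65°.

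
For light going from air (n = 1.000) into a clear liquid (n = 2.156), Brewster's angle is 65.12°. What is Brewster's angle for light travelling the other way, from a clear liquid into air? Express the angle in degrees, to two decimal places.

tan θ_B' = n₁/n₂ = 1/tan θ_B, so θ_B' = 90° − θ_B.
θ_B' = 90° − 65.12° = 24.88°.

θ_B' ≈ 24.88°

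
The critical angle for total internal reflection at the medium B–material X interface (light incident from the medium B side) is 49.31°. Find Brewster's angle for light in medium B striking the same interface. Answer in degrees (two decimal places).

sin θ_c = n₂/n₁, so n₂/n₁ = sin 49.31° = 0.7582.
Brewster: tan θ_B = n₂/n₁ = 0.7582.
θ_B = arctan(0.7582) = 37.17°.

θ_B ≈ 37.17°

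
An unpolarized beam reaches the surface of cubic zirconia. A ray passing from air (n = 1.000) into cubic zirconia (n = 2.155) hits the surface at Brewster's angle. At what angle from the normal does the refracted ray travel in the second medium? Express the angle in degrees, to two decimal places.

θ_t ≈ 24.89°

tan θ_B = n₂/n₁ = 2.155/1.000 = 2.1550, so θ_B = 65.11°.
At Brewster's angle the reflected and refracted rays are perpendicular, so θ_t = 90° − θ_B = 90° − 65.11° = 24.89°.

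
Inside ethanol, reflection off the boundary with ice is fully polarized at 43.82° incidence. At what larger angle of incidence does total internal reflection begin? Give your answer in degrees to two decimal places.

tan θ_B = n₂/n₁ = tan 43.82° = 0.9596.
Total internal reflection: sin θ_c = n₂/n₁ = 0.9596.
θ_c = arcsin(0.9596) = 73.67°.

θ_c ≈ 73.67°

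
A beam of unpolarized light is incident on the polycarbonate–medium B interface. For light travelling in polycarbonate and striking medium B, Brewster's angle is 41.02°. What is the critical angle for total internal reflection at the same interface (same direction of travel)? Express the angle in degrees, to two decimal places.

θ_c ≈ 60.45°

tan θ_B = n₂/n₁ = tan 41.02° = 0.8699.
Total internal reflection: sin θ_c = n₂/n₁ = 0.8699.
θ_c = arcsin(0.8699) = 60.45°.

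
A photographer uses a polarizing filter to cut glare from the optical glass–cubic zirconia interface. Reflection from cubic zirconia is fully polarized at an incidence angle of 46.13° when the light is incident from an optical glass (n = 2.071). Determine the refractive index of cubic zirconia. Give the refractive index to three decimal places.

n ≈ 2.154

At the Brewster angle, tan θ_B = n₂/n₁ with n₁ on the incident side (an optical glass) and n₂ on the transmitted side (cubic zirconia).
n₂ = n₁ tan θ_B = 2.071 × tan 46.13° = 2.154.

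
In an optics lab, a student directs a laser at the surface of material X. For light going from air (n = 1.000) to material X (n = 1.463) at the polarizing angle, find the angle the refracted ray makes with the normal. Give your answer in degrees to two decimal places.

tan θ_B = n₂/n₁ = 1.463/1.000 = 1.4630, so θ_B = 55.65°.
Since θ_B + θ_t = 90° at Brewster incidence, θ_t = 90° − 55.65° = 34.35°.

θ_t ≈ 34.35°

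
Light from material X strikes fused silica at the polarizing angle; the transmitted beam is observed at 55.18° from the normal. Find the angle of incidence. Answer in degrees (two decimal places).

Since the reflected and refracted rays are at right angles at the polarizing angle, θ_B + θ_t = 90°.
θ_B = 90° − 55.18° = 34.82°.

θ_B ≈ 34.82°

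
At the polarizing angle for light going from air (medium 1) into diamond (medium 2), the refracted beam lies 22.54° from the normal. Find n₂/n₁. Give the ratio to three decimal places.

n₂/n₁ ≈ 2.409

θ_B + θ_t = 90°, so θ_B = 90° − 22.54° = 67.46°.
Then n₂/n₁ = tan θ_B = tan 67.46° = 2.409.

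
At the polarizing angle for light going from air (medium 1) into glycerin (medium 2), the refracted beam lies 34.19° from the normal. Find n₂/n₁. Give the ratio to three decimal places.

θ_B + θ_t = 90°, so θ_B = 90° − 34.19° = 55.81°.
Then n₂/n₁ = tan θ_B = tan 55.81° = 1.472.

n₂/n₁ ≈ 1.472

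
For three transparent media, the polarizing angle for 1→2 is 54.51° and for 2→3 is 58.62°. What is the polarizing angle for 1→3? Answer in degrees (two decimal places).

Each Brewster angle gives a ratio: n₂/n₁ = tan 54.51° = 1.4025, n₃/n₂ = tan 58.62° = 1.6395.
n₃/n₁ = 2.2994. Then tan θ_B(1→3) = n₃/n₁, so θ_B(1→3) = arctan(2.2994) = 66.50°.

θ_B ≈ 66.50°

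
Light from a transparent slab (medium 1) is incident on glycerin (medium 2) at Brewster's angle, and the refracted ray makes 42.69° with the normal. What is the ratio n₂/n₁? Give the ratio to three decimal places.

θ_B + θ_t = 90°, so θ_B = 90° − 42.69° = 47.31°.
tan θ_B = n₂/n₁, so n₂/n₁ = tan 47.31° = 1.084.

n₂/n₁ ≈ 1.084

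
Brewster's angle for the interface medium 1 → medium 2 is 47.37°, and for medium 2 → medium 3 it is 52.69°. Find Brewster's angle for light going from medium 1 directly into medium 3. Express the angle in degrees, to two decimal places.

n₂/n₁ = tan 47.37° = 1.0863 and n₃/n₂ = tan 52.69° = 1.3122.
n₃/n₁ = 1.4255. Then tan θ_B(1→3) = n₃/n₁, so θ_B(1→3) = arctan(1.4255) = 54.95°.

θ_B ≈ 54.95°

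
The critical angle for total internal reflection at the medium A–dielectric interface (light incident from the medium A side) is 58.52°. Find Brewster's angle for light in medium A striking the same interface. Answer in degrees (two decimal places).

At the critical angle sin θ_c = n₂/n₁, giving n₂/n₁ = sin 58.52° = 0.8528.
Then tan θ_B = n₂/n₁ = 0.8528, so θ_B = arctan 0.8528 = 40.46°.

θ_B ≈ 40.46°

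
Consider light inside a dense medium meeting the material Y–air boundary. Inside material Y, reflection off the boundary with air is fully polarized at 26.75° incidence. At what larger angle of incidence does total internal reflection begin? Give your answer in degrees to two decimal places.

n₂/n₁ = tan 26.75° = 0.5040; the critical angle satisfies sin θ_c = n₂/n₁.
θ_c = arcsin(0.5040) = 30.27°.

θ_c ≈ 30.27°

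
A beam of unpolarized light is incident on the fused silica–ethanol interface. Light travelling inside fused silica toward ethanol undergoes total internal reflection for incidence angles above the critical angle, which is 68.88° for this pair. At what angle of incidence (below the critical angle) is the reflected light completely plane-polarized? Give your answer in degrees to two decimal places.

θ_B ≈ 43.01°

At the critical angle sin θ_c = n₂/n₁, giving n₂/n₁ = sin 68.88° = 0.9328.
Then tan θ_B = n₂/n₁ = 0.9328, so θ_B = arctan 0.9328 = 43.01°.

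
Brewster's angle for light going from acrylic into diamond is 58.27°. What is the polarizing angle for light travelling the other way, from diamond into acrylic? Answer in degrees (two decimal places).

tan θ_B' = n₁/n₂ = 1/tan θ_B, so θ_B' = 90° − θ_B.
θ_B' = 90° − 58.27° = 31.73°.

θ_B' ≈ 31.73°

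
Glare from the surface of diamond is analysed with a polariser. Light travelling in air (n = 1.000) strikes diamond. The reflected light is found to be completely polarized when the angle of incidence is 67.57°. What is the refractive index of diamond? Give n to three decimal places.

n ≈ 2.423

Full polarization of the reflected beam means tan θ_B = n₂/n₁, where n₁ is the incident medium (air).
n₂ = n₁ tan θ_B = 1.000 × tan 67.57° = 2.423.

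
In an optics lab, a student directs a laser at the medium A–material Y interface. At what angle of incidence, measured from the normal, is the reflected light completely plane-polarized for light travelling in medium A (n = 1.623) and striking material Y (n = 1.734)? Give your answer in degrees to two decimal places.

tan θ_B = n₂/n₁ = 1.734/1.623 = 1.0684.
θ_B = arctan(1.0684) = 46.89°.

θ_B ≈ 46.89°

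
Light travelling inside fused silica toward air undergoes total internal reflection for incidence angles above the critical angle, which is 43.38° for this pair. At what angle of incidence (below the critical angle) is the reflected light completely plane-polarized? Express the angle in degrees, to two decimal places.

sin θ_c = n₂/n₁, so n₂/n₁ = sin 43.38° = 0.6868.
Brewster: tan θ_B = n₂/n₁ = 0.6868.
θ_B = arctan(0.6868) = 34.48°.

θ_B ≈ 34.48°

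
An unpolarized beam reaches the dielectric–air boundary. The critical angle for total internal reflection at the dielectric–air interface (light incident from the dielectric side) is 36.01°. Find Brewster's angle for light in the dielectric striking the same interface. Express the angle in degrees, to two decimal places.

θ_B ≈ 30.45°

At the critical angle sin θ_c = n₂/n₁, giving n₂/n₁ = sin 36.01° = 0.5879.
Then tan θ_B = n₂/n₁ = 0.5879, so θ_B = arctan 0.5879 = 30.45°.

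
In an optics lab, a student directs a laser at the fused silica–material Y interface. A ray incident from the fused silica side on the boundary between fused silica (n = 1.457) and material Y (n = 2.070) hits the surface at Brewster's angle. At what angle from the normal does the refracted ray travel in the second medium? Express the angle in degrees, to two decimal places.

θ_t ≈ 35.14°

First find Brewster's angle: tan θ_B = 2.070/1.457 = 1.4207, giving θ_B = 54.86°.
At Brewster's angle the reflected and refracted rays are perpendicular, so θ_t = 90° − θ_B = 90° − 54.86° = 35.14°.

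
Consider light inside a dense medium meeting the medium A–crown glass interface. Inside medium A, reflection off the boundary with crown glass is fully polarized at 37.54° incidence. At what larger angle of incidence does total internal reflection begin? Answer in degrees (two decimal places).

θ_c ≈ 50.21°

From Brewster, n₂/n₁ = tan θ_B = tan 37.54° = 0.7684.
Then sin θ_c = n₂/n₁ = 0.7684, so θ_c = arcsin 0.7684 = 50.21°.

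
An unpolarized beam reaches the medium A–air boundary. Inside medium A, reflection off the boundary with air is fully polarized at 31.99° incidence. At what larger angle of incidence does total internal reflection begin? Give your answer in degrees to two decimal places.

tan θ_B = n₂/n₁ = tan 31.99° = 0.6246.
Total internal reflection: sin θ_c = n₂/n₁ = 0.6246.
θ_c = arcsin(0.6246) = 38.65°.

θ_c ≈ 38.65°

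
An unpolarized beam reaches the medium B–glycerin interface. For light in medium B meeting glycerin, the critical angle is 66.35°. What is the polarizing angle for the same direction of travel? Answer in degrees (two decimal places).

θ_B ≈ 42.49°

At the critical angle sin θ_c = n₂/n₁, giving n₂/n₁ = sin 66.35° = 0.9160.
Then tan θ_B = n₂/n₁ = 0.9160, so θ_B = arctan 0.9160 = 42.49°.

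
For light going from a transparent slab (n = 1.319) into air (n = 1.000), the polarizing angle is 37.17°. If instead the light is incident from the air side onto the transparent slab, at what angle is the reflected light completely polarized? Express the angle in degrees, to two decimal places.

tan θ_B' = n₁/n₂ = 1/tan θ_B, so θ_B' = 90° − θ_B.
θ_B' = 90° − 37.17° = 52.83°.

θ_B' ≈ 52.83°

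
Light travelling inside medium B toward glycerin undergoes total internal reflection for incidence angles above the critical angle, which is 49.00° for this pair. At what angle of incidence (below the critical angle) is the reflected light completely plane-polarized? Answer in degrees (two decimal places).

sin θ_c = n₂/n₁, so n₂/n₁ = sin 49.00° = 0.7547.
Brewster: tan θ_B = n₂/n₁ = 0.7547.
θ_B = arctan(0.7547) = 37.04°.

θ_B ≈ 37.04°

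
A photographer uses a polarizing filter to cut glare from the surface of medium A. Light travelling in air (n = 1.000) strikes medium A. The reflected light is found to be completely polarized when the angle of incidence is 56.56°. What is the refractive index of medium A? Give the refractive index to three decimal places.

At the Brewster angle, tan θ_B = n₂/n₁ with n₁ on the incident side (air) and n₂ on the transmitted side (medium A).
n₂ = n₁ tan θ_B = 1.000 × tan 56.56° = 1.514.

n ≈ 1.514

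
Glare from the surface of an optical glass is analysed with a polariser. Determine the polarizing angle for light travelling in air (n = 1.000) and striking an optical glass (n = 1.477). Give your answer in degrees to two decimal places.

θ_B ≈ 55.90°

The reflected p-component vanishes when tan θ_B = n₂/n₁.
Brewster's condition: tan θ_B = n₂/n₁ = 1.477/1.000 = 1.4770.
So θ_B = arctan 1.4770 = 55.90°.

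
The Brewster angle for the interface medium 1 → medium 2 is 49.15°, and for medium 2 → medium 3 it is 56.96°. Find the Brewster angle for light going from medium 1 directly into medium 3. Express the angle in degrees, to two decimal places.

n₂/n₁ = tan 49.15° = 1.1565 and n₃/n₂ = tan 56.96° = 1.5375.
So n₃/n₁ = (n₂/n₁)(n₃/n₂) = 1.1565 × 1.5375 = 1.7781.
θ_B(1→3) = arctan(1.7781) = 60.65°.

θ_B ≈ 60.65°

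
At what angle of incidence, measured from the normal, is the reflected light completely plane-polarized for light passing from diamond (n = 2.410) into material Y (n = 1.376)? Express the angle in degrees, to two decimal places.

θ_B ≈ 29.72°

tan θ_B = n₂/n₁ = 1.376/2.410 = 0.5710.
So θ_B = arctan 0.5710 = 29.72°.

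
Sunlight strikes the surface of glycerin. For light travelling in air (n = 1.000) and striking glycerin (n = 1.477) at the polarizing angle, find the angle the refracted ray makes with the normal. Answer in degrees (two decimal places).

θ_B = arctan(n₂/n₁) = arctan(1.477/1.000) = 55.90°.
Since θ_B + θ_t = 90° at Brewster incidence, θ_t = 90° − 55.90° = 34.10°.

θ_t ≈ 34.10°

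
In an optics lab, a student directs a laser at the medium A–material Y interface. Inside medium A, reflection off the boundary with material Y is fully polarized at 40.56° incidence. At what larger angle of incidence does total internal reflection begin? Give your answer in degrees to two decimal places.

n₂/n₁ = tan 40.56° = 0.8559; the critical angle satisfies sin θ_c = n₂/n₁.
θ_c = arcsin(0.8559) = 58.86°.

θ_c ≈ 58.86°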